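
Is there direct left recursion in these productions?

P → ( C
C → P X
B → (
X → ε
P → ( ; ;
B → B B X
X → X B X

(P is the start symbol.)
Yes, B, X are left-recursive

Direct left recursion occurs when N → N α for some non-terminal N (the right-hand side begins with the left-hand side itself).

P → ( C: starts with '('
C → P X: starts with P
B → (: starts with '('
X → ε: starts with ε
P → ( ; ;: starts with '('
B → B B X: LEFT RECURSIVE (starts with B)
X → X B X: LEFT RECURSIVE (starts with X)

The grammar has direct left recursion on: B, X.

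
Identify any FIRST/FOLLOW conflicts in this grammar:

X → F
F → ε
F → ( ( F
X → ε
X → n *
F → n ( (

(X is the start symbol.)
No FIRST/FOLLOW conflicts.

Nullable non-terminals: F, X.
FIRST sets used below: FIRST(F) = { '(', 'n', ε }

F: nullable alternative(s) F → ε; FOLLOW(F) = { $ }
  F → ε: FIRST \ {ε} = { } — this is the only nullable alternative, skip
  F → ( ( F: FIRST \ {ε} = { '(' } — disjoint from FOLLOW(F)
  F → n ( (: FIRST \ {ε} = { 'n' } — disjoint from FOLLOW(F)

X: nullable alternative(s) X → F, X → ε; FOLLOW(X) = { $ }
  X → F: FIRST \ {ε} = { '(', 'n' } — disjoint from FOLLOW(X)
  X → ε: FIRST \ {ε} = { } — disjoint from FOLLOW(X)
  X → n *: FIRST \ {ε} = { 'n' } — disjoint from FOLLOW(X)

No FIRST/FOLLOW conflicts found.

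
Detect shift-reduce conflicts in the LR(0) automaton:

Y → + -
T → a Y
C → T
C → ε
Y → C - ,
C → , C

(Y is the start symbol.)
Yes — I0: [C → .] vs [C → . , C]; I2: [C → .] vs [C → . , C]; I6: [C → .] vs [C → . , C]

Augment with Y' → Y and build the canonical LR(0) collection (I0 = CLOSURE({[Y' → . Y]}), then GOTO on every symbol after a dot until no new states appear). It has 12 states:
  I0: { [C → . , C], [C → . T], [C → .], [T → . a Y], [Y → . + -], [Y → . C - ,], [Y' → . Y] }  — shift, reduce
  I1: { [Y → + . -] }  — shift
  I2: { [C → , . C], [C → . , C], [C → . T], [C → .], [T → . a Y] }  — shift, reduce
  I3: { [Y → C . - ,] }  — shift
  I4: { [C → T .] }  — reduce
  I5: { [Y' → Y .] }  — accept
  I6: { [C → . , C], [C → . T], [C → .], [T → . a Y], [T → a . Y], [Y → . + -], [Y → . C - ,] }  — shift, reduce
  I7: { [T → a Y .] }  — reduce
  I8: { [Y → C - . ,] }  — shift
  I9: { [Y → C - , .] }  — reduce
  I10: { [C → , C .] }  — reduce
  I11: { [Y → + - .] }  — reduce

I0 contains reduce item [C → .] and shift items [C → . , C], [T → . a Y], [Y → . + -] — shift-reduce conflict.
I2 contains reduce item [C → .] and shift items [C → . , C], [T → . a Y] — shift-reduce conflict.
I6 contains reduce item [C → .] and shift items [C → . , C], [T → . a Y], [Y → . + -] — shift-reduce conflict.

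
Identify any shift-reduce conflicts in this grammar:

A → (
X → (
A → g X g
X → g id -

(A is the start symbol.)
A shift-reduce conflict occurs when an LR(0) state has both:
  - a complete (reduce) item [A → α .] (dot at the end), and
  - a shift item [B → β . c γ] (dot before a terminal).

Augment with A' → A and build the canonical LR(0) collection (I0 = CLOSURE({[A' → . A]}), then GOTO on every symbol after a dot until no new states appear). It has 10 states:
  I0: { [A → . (], [A → . g X g], [A' → . A] }  — shift
  I1: { [A → ( .] }  — reduce
  I2: { [A' → A .] }  — accept
  I3: { [A → g . X g], [X → . (], [X → . g id -] }  — shift
  I4: { [X → ( .] }  — reduce
  I5: { [A → g X . g] }  — shift
  I6: { [X → g . id -] }  — shift
  I7: { [X → g id . -] }  — shift
  I8: { [X → g id - .] }  — reduce
  I9: { [A → g X g .] }  — reduce

No state contains both a complete item and a shift item.

Answer: No shift-reduce conflicts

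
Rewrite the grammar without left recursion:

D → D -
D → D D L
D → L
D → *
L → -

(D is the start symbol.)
D is directly left-recursive. The standard transformation for
  A → A α₁ | ... | A α_m | β₁ | ... | β_n
is
  A  → β₁ A' | ... | β_n A'
  A' → α₁ A' | ... | α_m A' | ε

D → L becomes D → L D'
D → * becomes D → * D'
D → D - becomes D' → - D'
D → D D L becomes D' → D L D'
Add D' → ε

Productions for other non-terminals are unchanged:
  L → -

Resulting grammar:
D → L D'
D → * D'
D' → - D'
D' → D L D'
D' → ε
L → -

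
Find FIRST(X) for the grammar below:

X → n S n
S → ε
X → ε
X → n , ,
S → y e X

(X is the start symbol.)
From X → n S n:
  - n is a terminal: add 'n' and stop
From X → ε:
  - ε-production, so ε ∈ FIRST(X)
From X → n , ,:
  - n is a terminal: add 'n' and stop

Collecting: FIRST(X) = { 'n', ε }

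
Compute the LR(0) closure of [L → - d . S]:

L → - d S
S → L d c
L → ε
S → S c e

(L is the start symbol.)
Start with: [L → - d . S]
  [L → - d . S] has the dot before S: add [S → . L d c], [S → . S c e]
  [S → . L d c] has the dot before L: add [L → . - d S], [L → .]
No further items can be added.

CLOSURE = { [L → - d . S], [L → . - d S], [L → .], [S → . L d c], [S → . S c e] }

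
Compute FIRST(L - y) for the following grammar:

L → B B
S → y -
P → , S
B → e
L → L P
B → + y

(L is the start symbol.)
FIRST sets of the non-terminals involved (from the grammar, by fixed-point iteration):
  FIRST(L) = { '+', 'e' }

To compute FIRST(L - y), process the symbols left to right:
Symbol L is a non-terminal. Add FIRST(L) \ {ε} = { '+', 'e' }
L is not nullable (ε ∉ FIRST(L)), so stop here.
FIRST(L - y) = { '+', 'e' }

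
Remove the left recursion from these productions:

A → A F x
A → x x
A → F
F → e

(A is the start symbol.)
A → x x A'
A → F A'
A' → F x A'
A' → ε
F → e

A is directly left-recursive. The standard transformation for
  A → A α₁ | ... | A α_m | β₁ | ... | β_n
is
  A  → β₁ A' | ... | β_n A'
  A' → α₁ A' | ... | α_m A' | ε

A → x x becomes A → x x A'
A → F becomes A → F A'
A → A F x becomes A' → F x A'
Add A' → ε

Productions for other non-terminals are unchanged:
  F → e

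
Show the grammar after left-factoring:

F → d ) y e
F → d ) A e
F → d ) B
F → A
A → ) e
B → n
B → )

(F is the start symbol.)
Left-factoring transforms A → αβ₁ | αβ₂ into A → αA' and A' → β₁ | β₂
(α is the longest common prefix among the alternatives). Repeat until
no nonterminal has two alternatives with a common prefix.

Round 1: F has alternatives sharing prefix 'd )'. Introduce F': F → d ) F'
  Add: F' → y e
  Add: F' → A e
  Add: F' → B

No remaining common prefixes — done.

Resulting grammar:
F → d ) F'
F' → y e
F' → A e
F' → B
F → A
A → ) e
B → n
B → )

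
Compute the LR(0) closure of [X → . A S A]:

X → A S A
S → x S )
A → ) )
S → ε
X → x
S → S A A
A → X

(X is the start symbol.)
To compute CLOSURE, for each item [A → α.Bβ] where B is a non-terminal, add [B → .γ] for all productions B → γ; repeat for the newly added items until nothing changes.

Start with: [X → . A S A]
  [X → . A S A] has the dot before A: add [A → . ) )], [A → . X]
  [A → . X] has the dot before X: add [X → . x]
No further items can be added.

CLOSURE = { [A → . ) )], [A → . X], [X → . A S A], [X → . x] }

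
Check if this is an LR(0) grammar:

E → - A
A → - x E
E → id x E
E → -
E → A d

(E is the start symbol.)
No. Shift-reduce conflict between [E → - .] and [A → . - x E]

Augment with E' → E and build the canonical LR(0) collection (I0 = CLOSURE({[E' → . E]}), then GOTO on every symbol after a dot until no new states appear). It has 12 states:
  I0: { [A → . - x E], [E → . - A], [E → . -], [E → . A d], [E → . id x E], [E' → . E] }  — shift
  I1: { [A → - . x E], [A → . - x E], [E → - . A], [E → - .] }  — shift, reduce
  I2: { [E → A . d] }  — shift
  I3: { [E' → E .] }  — accept
  I4: { [E → id . x E] }  — shift
  I5: { [A → . - x E], [E → . - A], [E → . -], [E → . A d], [E → . id x E], [E → id x . E] }  — shift
  I6: { [E → id x E .] }  — reduce
  I7: { [E → A d .] }  — reduce
  I8: { [A → - . x E] }  — shift
  I9: { [E → - A .] }  — reduce
  I10: { [A → - x . E], [A → . - x E], [E → . - A], [E → . -], [E → . A d], [E → . id x E] }  — shift
  I11: { [A → - x E .] }  — reduce

Conflict in state I1:
  Shift-reduce conflict between [E → - .] and [A → . - x E]
So the grammar is NOT LR(0).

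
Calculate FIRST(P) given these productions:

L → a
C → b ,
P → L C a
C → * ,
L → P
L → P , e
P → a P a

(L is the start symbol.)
{ 'a' }

To compute FIRST(P), examine every production with P on the left-hand side, reading each right-hand side left to right until a non-nullable symbol is reached.

FIRST sets of the other non-terminals involved (by the same procedure, iterated to a fixed point):
  FIRST(L) = { 'a' }

From P → L C a:
  - L is a non-terminal: add FIRST(L) \ {ε} = { 'a' }
    L is not nullable, so stop
From P → a P a:
  - a is a terminal: add 'a' and stop

Collecting: FIRST(P) = { 'a' }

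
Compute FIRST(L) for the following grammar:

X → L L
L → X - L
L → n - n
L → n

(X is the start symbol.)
{ 'n' }

To compute FIRST(L), examine every production with L on the left-hand side, reading each right-hand side left to right until a non-nullable symbol is reached.

FIRST sets of the other non-terminals involved (by the same procedure, iterated to a fixed point):
  FIRST(X) = { 'n' }

From L → X - L:
  - X is a non-terminal: add FIRST(X) \ {ε} = { 'n' }
    X is not nullable, so stop
From L → n - n:
  - n is a terminal: add 'n' and stop
From L → n:
  - n is a terminal: add 'n' and stop

Collecting: FIRST(L) = { 'n' }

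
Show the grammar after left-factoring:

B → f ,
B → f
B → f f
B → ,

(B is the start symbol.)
Left-factoring transforms A → αβ₁ | αβ₂ into A → αA' and A' → β₁ | β₂
(α is the longest common prefix among the alternatives). Repeat until
no nonterminal has two alternatives with a common prefix.

Round 1: B has alternatives sharing prefix 'f'. Introduce B': B → f B'
  Add: B' → ,
  Add: B' → ε
  Add: B' → f

No remaining common prefixes — done.

Resulting grammar:
B → f B'
B' → ,
B' → ε
B' → f
B → ,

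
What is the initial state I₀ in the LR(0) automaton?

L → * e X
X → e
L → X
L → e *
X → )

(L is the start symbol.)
First, augment the grammar with L' → L
I₀ = CLOSURE({ [L' → . L] }):
  [L' → . L] has the dot before L: add [L → . * e X], [L → . X], [L → . e *]
  [L → . X] has the dot before X: add [X → . e], [X → . )]
No further items can be added.

I₀ = { [L → . * e X], [L → . X], [L → . e *], [L' → . L], [X → . )], [X → . e] }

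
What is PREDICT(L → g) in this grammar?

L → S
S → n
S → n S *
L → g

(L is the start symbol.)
{ 'g' }

PREDICT(L → g) = (FIRST(RHS) \ {ε}) ∪ (FOLLOW(L) if ε ∈ FIRST(RHS), i.e. RHS ⇒* ε)
FIRST(g) = { 'g' }
ε ∉ FIRST(g), so FOLLOW(L) is not added.
PREDICT(L → g) = { 'g' }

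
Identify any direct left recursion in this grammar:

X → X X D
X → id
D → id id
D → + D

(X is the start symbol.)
X → X X D: LEFT RECURSIVE (starts with X)
X → id: starts with id
D → id id: starts with id
D → + D: starts with '+'

The grammar has direct left recursion on: X.

Answer: Yes, X is left-recursive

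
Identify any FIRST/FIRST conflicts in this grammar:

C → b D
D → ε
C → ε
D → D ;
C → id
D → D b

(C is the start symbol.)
A FIRST/FIRST conflict occurs when two productions N → α and N → β for the same non-terminal have FIRST(α) ∩ FIRST(β) ≠ ∅ (with ε ∈ FIRST of a nullable right-hand side, so two nullable alternatives also conflict).

FIRST sets of the non-terminals at (or reachable through a nullable prefix from) the front of some alternative:
  FIRST(D) = { ';', 'b', ε }

Productions for C:
  C → b D: FIRST = { 'b' }
  C → ε: FIRST = { ε }
  C → id: FIRST = { 'id' }
Productions for D:
  D → ε: FIRST = { ε }
  D → D ;: FIRST = { ';', 'b' }
  D → D b: FIRST = { ';', 'b' }

Conflict for D: D → D ; and D → D b
  Overlap: { ';', 'b' }

Answer: Yes. D → D ';' / D → D b on { ';', 'b' }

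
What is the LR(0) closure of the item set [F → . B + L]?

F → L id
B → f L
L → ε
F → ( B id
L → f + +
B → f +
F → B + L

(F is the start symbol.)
{ [B → . f +], [B → . f L], [F → . B + L] }

To compute CLOSURE, for each item [A → α.Bβ] where B is a non-terminal, add [B → .γ] for all productions B → γ; repeat for the newly added items until nothing changes.

Start with: [F → . B + L]
  [F → . B + L] has the dot before B: add [B → . f L], [B → . f +]
No further items can be added.

CLOSURE = { [B → . f +], [B → . f L], [F → . B + L] }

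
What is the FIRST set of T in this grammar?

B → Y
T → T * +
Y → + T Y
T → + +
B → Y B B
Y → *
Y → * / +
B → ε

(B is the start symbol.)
To compute FIRST(T), examine every production with T on the left-hand side, reading each right-hand side left to right until a non-nullable symbol is reached.

From T → T * +:
  - T is the symbol being defined: contributes nothing new
    T is not nullable, so stop
From T → + +:
  - '+' is a terminal: add '+' and stop

Collecting: FIRST(T) = { '+' }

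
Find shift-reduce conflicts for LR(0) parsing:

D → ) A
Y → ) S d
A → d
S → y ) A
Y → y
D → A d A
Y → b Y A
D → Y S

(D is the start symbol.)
A shift-reduce conflict occurs when an LR(0) state has both:
  - a complete (reduce) item [A → α .] (dot at the end), and
  - a shift item [B → β . c γ] (dot before a terminal).

Augment with D' → D and build the canonical LR(0) collection (I0 = CLOSURE({[D' → . D]}), then GOTO on every symbol after a dot until no new states appear). It has 20 states:
  I0: { [A → . d], [D → . ) A], [D → . A d A], [D → . Y S], [D' → . D], [Y → . ) S d], [Y → . b Y A], [Y → . y] }  — shift
  I1: { [A → . d], [D → ) . A], [S → . y ) A], [Y → ) . S d] }  — shift
  I2: { [D → A . d A] }  — shift
  I3: { [D' → D .] }  — accept
  I4: { [D → Y . S], [S → . y ) A] }  — shift
  I5: { [Y → . ) S d], [Y → . b Y A], [Y → . y], [Y → b . Y A] }  — shift
  I6: { [A → d .] }  — reduce
  I7: { [Y → y .] }  — reduce
  I8: { [S → . y ) A], [Y → ) . S d] }  — shift
  I9: { [A → . d], [Y → b Y . A] }  — shift
  I10: { [Y → b Y A .] }  — reduce
  I11: { [Y → ) S . d] }  — shift
  I12: { [S → y . ) A] }  — shift
  I13: { [A → . d], [S → y ) . A] }  — shift
  I14: { [S → y ) A .] }  — reduce
  I15: { [Y → ) S d .] }  — reduce
  I16: { [D → Y S .] }  — reduce
  I17: { [A → . d], [D → A d . A] }  — shift
  I18: { [D → A d A .] }  — reduce
  I19: { [D → ) A .] }  — reduce

No state contains both a complete item and a shift item.

Answer: No shift-reduce conflicts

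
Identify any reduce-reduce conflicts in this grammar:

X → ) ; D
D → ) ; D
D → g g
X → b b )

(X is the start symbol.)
Augment with X' → X and build the canonical LR(0) collection (I0 = CLOSURE({[X' → . X]}), then GOTO on every symbol after a dot until no new states appear). It has 13 states:
  I0: { [X → . ) ; D], [X → . b b )], [X' → . X] }  — shift
  I1: { [X → ) . ; D] }  — shift
  I2: { [X' → X .] }  — accept
  I3: { [X → b . b )] }  — shift
  I4: { [X → b b . )] }  — shift
  I5: { [X → b b ) .] }  — reduce
  I6: { [D → . ) ; D], [D → . g g], [X → ) ; . D] }  — shift
  I7: { [D → ) . ; D] }  — shift
  I8: { [X → ) ; D .] }  — reduce
  I9: { [D → g . g] }  — shift
  I10: { [D → g g .] }  — reduce
  I11: { [D → ) ; . D], [D → . ) ; D], [D → . g g] }  — shift
  I12: { [D → ) ; D .] }  — reduce

No state contains more than one complete item.

Answer: No reduce-reduce conflicts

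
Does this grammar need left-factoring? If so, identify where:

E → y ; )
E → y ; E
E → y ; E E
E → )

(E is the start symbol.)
Left-factoring is needed when two productions for the same non-terminal
share a common prefix on the right-hand side.

Productions for E:
  E → y ; )
  E → y ; E
  E → y ; E E
  E → )

Found common prefix 'y ;' in productions for E

Answer: Yes, E has productions with common prefix 'y ;'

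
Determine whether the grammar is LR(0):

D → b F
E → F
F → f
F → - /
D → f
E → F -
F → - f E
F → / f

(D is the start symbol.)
No. Shift-reduce conflict between [E → F .] and [E → F . -]

A grammar is LR(0) if no state in the canonical LR(0) collection has:
  - both a shift item (dot before a terminal) and a complete item (shift-reduce conflict), or
  - two or more complete items (reduce-reduce conflict; the accept item [D' → D .] counts as a complete item here).

Augment with D' → D and build the canonical LR(0) collection (I0 = CLOSURE({[D' → . D]}), then GOTO on every symbol after a dot until no new states appear). It has 14 states:
  I0: { [D → . b F], [D → . f], [D' → . D] }  — shift
  I1: { [D' → D .] }  — accept
  I2: { [D → b . F], [F → . - /], [F → . - f E], [F → . / f], [F → . f] }  — shift
  I3: { [D → f .] }  — reduce
  I4: { [F → - . /], [F → - . f E] }  — shift
  I5: { [F → / . f] }  — shift
  I6: { [D → b F .] }  — reduce
  I7: { [F → f .] }  — reduce
  I8: { [F → / f .] }  — reduce
  I9: { [F → - / .] }  — reduce
  I10: { [E → . F -], [E → . F], [F → - f . E], [F → . - /], [F → . - f E], [F → . / f], [F → . f] }  — shift
  I11: { [F → - f E .] }  — reduce
  I12: { [E → F . -], [E → F .] }  — shift, reduce
  I13: { [E → F - .] }  — reduce

Conflict in state I12:
  Shift-reduce conflict between [E → F .] and [E → F . -]
So the grammar is NOT LR(0).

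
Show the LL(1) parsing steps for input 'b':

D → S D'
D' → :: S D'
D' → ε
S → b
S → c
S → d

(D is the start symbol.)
LL(1) parsing maintains a stack (initially the start symbol over $) and the input. At each step: if the stack top is a terminal, match it against the current input token; if it is a non-terminal N, replace it with the RHS of M[N, lookahead] (the unique production whose predict set contains the lookahead).

Stack is shown with the top on the left.

Stack   Input  Action
---------------------
D $     b $    output D → S D'
S D' $  b $    output S → b
b D' $  b $    match 'b'
D' $    $      output D' → ε
$       $      accept

The string is accepted.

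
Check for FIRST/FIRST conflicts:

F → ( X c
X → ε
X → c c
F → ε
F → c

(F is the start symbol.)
No FIRST/FIRST conflicts.

A FIRST/FIRST conflict occurs when two productions N → α and N → β for the same non-terminal have FIRST(α) ∩ FIRST(β) ≠ ∅ (with ε ∈ FIRST of a nullable right-hand side, so two nullable alternatives also conflict).

Productions for F:
  F → ( X c: FIRST = { '(' }
  F → ε: FIRST = { ε }
  F → c: FIRST = { 'c' }
Productions for X:
  X → ε: FIRST = { ε }
  X → c c: FIRST = { 'c' }

All alternatives of each non-terminal have pairwise disjoint FIRST sets.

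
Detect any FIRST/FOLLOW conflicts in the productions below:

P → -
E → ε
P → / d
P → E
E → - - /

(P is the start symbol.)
A FIRST/FOLLOW conflict occurs when a non-terminal N has a nullable alternative N → β (β ⇒* ε) and another alternative N → α with FIRST(α) ∩ FOLLOW(N) ≠ ∅: on such a lookahead the parser cannot decide between expanding α and letting N vanish via β.

Nullable non-terminals: E, P.
FIRST sets used below: FIRST(E) = { '-', ε }

E: nullable alternative(s) E → ε; FOLLOW(E) = { $ }
  E → ε: FIRST \ {ε} = { } — this is the only nullable alternative, skip
  E → - - /: FIRST \ {ε} = { '-' } — disjoint from FOLLOW(E)

P: nullable alternative(s) P → E; FOLLOW(P) = { $ }
  P → -: FIRST \ {ε} = { '-' } — disjoint from FOLLOW(P)
  P → / d: FIRST \ {ε} = { '/' } — disjoint from FOLLOW(P)
  P → E: FIRST \ {ε} = { '-' } — this is the only nullable alternative, skip

No FIRST/FOLLOW conflicts found.

Answer: No FIRST/FOLLOW conflicts.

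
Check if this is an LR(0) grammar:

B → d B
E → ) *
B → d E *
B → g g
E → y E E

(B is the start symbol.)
Yes, the grammar is LR(0)

Augment with B' → B and build the canonical LR(0) collection (I0 = CLOSURE({[B' → . B]}), then GOTO on every symbol after a dot until no new states appear). It has 13 states:
  I0: { [B → . d B], [B → . d E *], [B → . g g], [B' → . B] }  — shift
  I1: { [B' → B .] }  — accept
  I2: { [B → . d B], [B → . d E *], [B → . g g], [B → d . B], [B → d . E *], [E → . ) *], [E → . y E E] }  — shift
  I3: { [B → g . g] }  — shift
  I4: { [B → g g .] }  — reduce
  I5: { [E → ) . *] }  — shift
  I6: { [B → d B .] }  — reduce
  I7: { [B → d E . *] }  — shift
  I8: { [E → . ) *], [E → . y E E], [E → y . E E] }  — shift
  I9: { [E → . ) *], [E → . y E E], [E → y E . E] }  — shift
  I10: { [E → y E E .] }  — reduce
  I11: { [B → d E * .] }  — reduce
  I12: { [E → ) * .] }  — reduce

Every state is either a pure shift/goto state or contains exactly one complete item and nothing to shift — no conflicts. The grammar is LR(0).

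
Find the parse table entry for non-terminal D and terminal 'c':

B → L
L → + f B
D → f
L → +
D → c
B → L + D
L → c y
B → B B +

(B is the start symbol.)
To find M[D, 'c'], we find productions for D where 'c' is in the predict set (PREDICT(N → α) = (FIRST(α) \ {ε}) ∪ (FOLLOW(N) if α ⇒* ε)).

D → f: PREDICT = { 'f' }
D → c: PREDICT = { 'c' }
  'c' is in predict set, so this production goes in M[D, 'c']

M[D, 'c'] = D → c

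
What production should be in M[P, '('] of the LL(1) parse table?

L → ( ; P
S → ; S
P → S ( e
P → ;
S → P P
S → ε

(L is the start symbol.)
P → S ( e

To find M[P, '('], we find productions for P where '(' is in the predict set (PREDICT(N → α) = (FIRST(α) \ {ε}) ∪ (FOLLOW(N) if α ⇒* ε)).

Relevant sets:
  FIRST(S) = { '(', ';', ε }

P → S ( e: PREDICT = { '(', ';' }
  '(' is in predict set, so this production goes in M[P, '(']
P → ;: PREDICT = { ';' }

M[P, '('] = P → S ( e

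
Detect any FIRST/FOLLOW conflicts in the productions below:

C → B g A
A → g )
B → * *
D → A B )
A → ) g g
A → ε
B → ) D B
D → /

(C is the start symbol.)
A FIRST/FOLLOW conflict occurs when a non-terminal N has a nullable alternative N → β (β ⇒* ε) and another alternative N → α with FIRST(α) ∩ FOLLOW(N) ≠ ∅: on such a lookahead the parser cannot decide between expanding α and letting N vanish via β.

Nullable non-terminals: A.

A: nullable alternative(s) A → ε; FOLLOW(A) = { $, ')', '*' }
  A → g ): FIRST \ {ε} = { 'g' } — disjoint from FOLLOW(A)
  A → ) g g: FIRST \ {ε} = { ')' } — overlaps FOLLOW(A) on { ')' }: CONFLICT
  A → ε: FIRST \ {ε} = { } — this is the only nullable alternative, skip

B, C, D have no nullable alternative, so no FIRST/FOLLOW check is needed there.

So the grammar has 1 FIRST/FOLLOW conflict (marked CONFLICT above).

Answer: Yes. A → ')' g g with FOLLOW(A) on { ')' }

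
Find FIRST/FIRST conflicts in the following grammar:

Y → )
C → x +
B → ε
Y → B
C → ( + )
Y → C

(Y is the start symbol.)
No FIRST/FIRST conflicts.

A FIRST/FIRST conflict occurs when two productions N → α and N → β for the same non-terminal have FIRST(α) ∩ FIRST(β) ≠ ∅ (with ε ∈ FIRST of a nullable right-hand side, so two nullable alternatives also conflict).

FIRST sets of the non-terminals at (or reachable through a nullable prefix from) the front of some alternative:
  FIRST(B) = { ε }
  FIRST(C) = { '(', 'x' }

Productions for Y:
  Y → ): FIRST = { ')' }
  Y → B: FIRST = { ε }
  Y → C: FIRST = { '(', 'x' }
Productions for C:
  C → x +: FIRST = { 'x' }
  C → ( + ): FIRST = { '(' }
B has only one production, so no FIRST/FIRST conflict is possible there.

All alternatives of each non-terminal have pairwise disjoint FIRST sets.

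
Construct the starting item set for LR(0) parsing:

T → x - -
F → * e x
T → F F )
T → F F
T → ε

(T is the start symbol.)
{ [F → . * e x], [T → . F F )], [T → . F F], [T → . x - -], [T → .], [T' → . T] }

First, augment the grammar with T' → T
I₀ = CLOSURE({ [T' → . T] }):
  [T' → . T] has the dot before T: add [T → . x - -], [T → . F F )], [T → . F F], [T → .]
  [T → . F F )] has the dot before F: add [F → . * e x]
No further items can be added.

I₀ = { [F → . * e x], [T → . F F )], [T → . F F], [T → . x - -], [T → .], [T' → . T] }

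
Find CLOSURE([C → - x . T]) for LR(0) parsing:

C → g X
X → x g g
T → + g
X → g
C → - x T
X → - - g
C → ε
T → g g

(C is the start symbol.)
To compute CLOSURE, for each item [A → α.Bβ] where B is a non-terminal, add [B → .γ] for all productions B → γ; repeat for the newly added items until nothing changes.

Start with: [C → - x . T]
  [C → - x . T] has the dot before T: add [T → . + g], [T → . g g]
No further items can be added.

CLOSURE = { [C → - x . T], [T → . + g], [T → . g g] }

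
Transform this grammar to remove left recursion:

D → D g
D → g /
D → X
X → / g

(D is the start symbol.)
D is directly left-recursive. The standard transformation for
  A → A α₁ | ... | A α_m | β₁ | ... | β_n
is
  A  → β₁ A' | ... | β_n A'
  A' → α₁ A' | ... | α_m A' | ε

D → g / becomes D → g / D'
D → X becomes D → X D'
D → D g becomes D' → g D'
Add D' → ε

Productions for other non-terminals are unchanged:
  X → / g

Resulting grammar:
D → g / D'
D → X D'
D' → g D'
D' → ε
X → / g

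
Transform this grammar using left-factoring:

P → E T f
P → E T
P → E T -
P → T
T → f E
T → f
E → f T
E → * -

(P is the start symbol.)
P → E T P'
P' → f
P' → ε
P' → -
P → T
T → f T'
T' → E
T' → ε
E → f T
E → * -

Left-factoring transforms A → αβ₁ | αβ₂ into A → αA' and A' → β₁ | β₂
(α is the longest common prefix among the alternatives). Repeat until
no nonterminal has two alternatives with a common prefix.

Round 1: P has alternatives sharing prefix 'E T'. Introduce P': P → E T P'
  Add: P' → f
  Add: P' → ε
  Add: P' → -

Round 2: T has alternatives sharing prefix 'f'. Introduce T': T → f T'
  Add: T' → E
  Add: T' → ε

No remaining common prefixes — done.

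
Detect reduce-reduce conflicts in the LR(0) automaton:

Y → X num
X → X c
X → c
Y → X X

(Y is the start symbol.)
Yes — I5: [X → X c .] vs [X → c .]

A reduce-reduce conflict occurs when an LR(0) state has two complete items [A → α .] and [B → β .] — both call for a reduction, and with no lookahead the parser cannot choose between them.

Augment with Y' → Y and build the canonical LR(0) collection (I0 = CLOSURE({[Y' → . Y]}), then GOTO on every symbol after a dot until no new states appear). It has 8 states:
  I0: { [X → . X c], [X → . c], [Y → . X X], [Y → . X num], [Y' → . Y] }  — shift
  I1: { [X → . X c], [X → . c], [X → X . c], [Y → X . X], [Y → X . num] }  — shift
  I2: { [Y' → Y .] }  — accept
  I3: { [X → c .] }  — reduce
  I4: { [X → X . c], [Y → X X .] }  — shift, reduce
  I5: { [X → X c .], [X → c .] }  — 2 reduces
  I6: { [Y → X num .] }  — reduce
  I7: { [X → X c .] }  — reduce

I5 contains complete items [X → X c .], [X → c .] — reduce-reduce conflict.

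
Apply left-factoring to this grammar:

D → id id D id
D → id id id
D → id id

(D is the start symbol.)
Left-factoring transforms A → αβ₁ | αβ₂ into A → αA' and A' → β₁ | β₂
(α is the longest common prefix among the alternatives). Repeat until
no nonterminal has two alternatives with a common prefix.

Round 1: D has alternatives sharing prefix 'id id'. Introduce D': D → id id D'
  Add: D' → D id
  Add: D' → id
  Add: D' → ε

No remaining common prefixes — done.

Resulting grammar:
D → id id D'
D' → D id
D' → id
D' → ε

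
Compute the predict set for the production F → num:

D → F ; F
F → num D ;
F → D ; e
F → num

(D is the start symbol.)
{ 'num' }

PREDICT(F → num) = (FIRST(RHS) \ {ε}) ∪ (FOLLOW(F) if ε ∈ FIRST(RHS), i.e. RHS ⇒* ε)
FIRST(num) = { 'num' }
ε ∉ FIRST(num), so FOLLOW(F) is not added.
PREDICT(F → num) = { 'num' }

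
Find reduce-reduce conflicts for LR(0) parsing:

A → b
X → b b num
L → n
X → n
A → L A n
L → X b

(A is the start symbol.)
Augment with A' → A and build the canonical LR(0) collection (I0 = CLOSURE({[A' → . A]}), then GOTO on every symbol after a dot until no new states appear). It has 11 states:
  I0: { [A → . L A n], [A → . b], [A' → . A], [L → . X b], [L → . n], [X → . b b num], [X → . n] }  — shift
  I1: { [A' → A .] }  — accept
  I2: { [A → . L A n], [A → . b], [A → L . A n], [L → . X b], [L → . n], [X → . b b num], [X → . n] }  — shift
  I3: { [L → X . b] }  — shift
  I4: { [A → b .], [X → b . b num] }  — shift, reduce
  I5: { [L → n .], [X → n .] }  — 2 reduces
  I6: { [X → b b . num] }  — shift
  I7: { [X → b b num .] }  — reduce
  I8: { [L → X b .] }  — reduce
  I9: { [A → L A . n] }  — shift
  I10: { [A → L A n .] }  — reduce

I5 contains complete items [L → n .], [X → n .] — reduce-reduce conflict.

Answer: Yes — I5: [L → n .] vs [X → n .]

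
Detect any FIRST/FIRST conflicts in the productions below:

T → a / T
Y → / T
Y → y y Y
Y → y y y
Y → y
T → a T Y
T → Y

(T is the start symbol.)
FIRST sets of the non-terminals at (or reachable through a nullable prefix from) the front of some alternative:
  FIRST(Y) = { '/', 'y' }

Productions for T:
  T → a / T: FIRST = { 'a' }
  T → a T Y: FIRST = { 'a' }
  T → Y: FIRST = { '/', 'y' }
Productions for Y:
  Y → / T: FIRST = { '/' }
  Y → y y Y: FIRST = { 'y' }
  Y → y y y: FIRST = { 'y' }
  Y → y: FIRST = { 'y' }

Conflict for T: T → a / T and T → a T Y
  Overlap: { 'a' }
Conflict for Y: Y → y y Y and Y → y y y
  Overlap: { 'y' }
Conflict for Y: Y → y y Y and Y → y
  Overlap: { 'y' }
Conflict for Y: Y → y y y and Y → y
  Overlap: { 'y' }

Answer: Yes. T → a '/' T / T → a T Y on { 'a' }; Y → y y Y / Y → y y y on { 'y' }; Y → y y Y / Y → y on { 'y' }; Y → y y y / Y → y on { 'y' }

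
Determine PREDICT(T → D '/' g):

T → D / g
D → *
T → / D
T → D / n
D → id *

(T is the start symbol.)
PREDICT(T → D '/' g) = (FIRST(RHS) \ {ε}) ∪ (FOLLOW(T) if ε ∈ FIRST(RHS), i.e. RHS ⇒* ε)
FIRST(D) = { '*', 'id' }
FIRST(D '/' g) = { '*', 'id' }
ε ∉ FIRST(D '/' g), so FOLLOW(T) is not added.
PREDICT(T → D '/' g) = { '*', 'id' }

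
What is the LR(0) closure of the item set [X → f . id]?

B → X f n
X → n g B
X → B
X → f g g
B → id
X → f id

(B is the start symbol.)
{ [X → f . id] }

Start with: [X → f . id]
The dot precedes the terminal id, so nothing is added.

CLOSURE = { [X → f . id] }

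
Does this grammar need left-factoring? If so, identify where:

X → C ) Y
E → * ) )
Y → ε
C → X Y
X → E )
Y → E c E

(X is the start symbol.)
No, left-factoring is not needed

Left-factoring is needed when two productions for the same non-terminal
share a common prefix on the right-hand side.

Productions for X:
  X → C ) Y
  X → E )
Productions for Y:
  Y → ε
  Y → E c E

No common prefixes found.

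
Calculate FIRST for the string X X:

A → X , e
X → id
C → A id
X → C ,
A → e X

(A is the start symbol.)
FIRST sets of the non-terminals involved (from the grammar, by fixed-point iteration):
  FIRST(X) = { 'e', 'id' }

To compute FIRST(X X), process the symbols left to right:
Symbol X is a non-terminal. Add FIRST(X) \ {ε} = { 'e', 'id' }
X is not nullable (ε ∉ FIRST(X)), so stop here.
FIRST(X X) = { 'e', 'id' }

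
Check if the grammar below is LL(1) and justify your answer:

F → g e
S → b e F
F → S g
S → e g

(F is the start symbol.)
Yes, the grammar is LL(1).

Relevant sets:
  FIRST(S) = { 'b', 'e' }

For F:
  PREDICT(F → g e) = { 'g' }
  PREDICT(F → S g) = { 'b', 'e' }
For S:
  PREDICT(S → b e F) = { 'b' }
  PREDICT(S → e g) = { 'e' }

All predict sets are disjoint. The grammar IS LL(1).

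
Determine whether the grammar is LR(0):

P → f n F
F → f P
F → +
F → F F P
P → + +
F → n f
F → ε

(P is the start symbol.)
Augment with P' → P and build the canonical LR(0) collection (I0 = CLOSURE({[P' → . P]}), then GOTO on every symbol after a dot until no new states appear). It has 16 states:
  I0: { [P → . + +], [P → . f n F], [P' → . P] }  — shift
  I1: { [P → + . +] }  — shift
  I2: { [P' → P .] }  — accept
  I3: { [P → f . n F] }  — shift
  I4: { [F → . +], [F → . F F P], [F → . f P], [F → . n f], [F → .], [P → f n . F] }  — shift, reduce
  I5: { [F → + .] }  — reduce
  I6: { [F → . +], [F → . F F P], [F → . f P], [F → . n f], [F → .], [F → F . F P], [P → f n F .] }  — shift, 2 reduces
  I7: { [F → f . P], [P → . + +], [P → . f n F] }  — shift
  I8: { [F → n . f] }  — shift
  I9: { [F → n f .] }  — reduce
  I10: { [F → f P .] }  — reduce
  I11: { [F → . +], [F → . F F P], [F → . f P], [F → . n f], [F → .], [F → F . F P], [F → F F . P], [P → . + +], [P → . f n F] }  — shift, reduce
  I12: { [F → + .], [P → + . +] }  — shift, reduce
  I13: { [F → F F P .] }  — reduce
  I14: { [F → f . P], [P → . + +], [P → . f n F], [P → f . n F] }  — shift
  I15: { [P → + + .] }  — reduce

Conflict in state I4:
  Shift-reduce conflict between [F → .] and [F → . +]
So the grammar is NOT LR(0).

Answer: No. Shift-reduce conflict between [F → .] and [F → . +]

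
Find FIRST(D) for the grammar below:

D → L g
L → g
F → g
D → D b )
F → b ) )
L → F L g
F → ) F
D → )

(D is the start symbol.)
FIRST sets of the other non-terminals involved (by the same procedure, iterated to a fixed point):
  FIRST(L) = { ')', 'b', 'g' }

From D → L g:
  - L is a non-terminal: add FIRST(L) \ {ε} = { ')', 'b', 'g' }
    L is not nullable, so stop
From D → D b ):
  - D is the symbol being defined: contributes nothing new
    D is not nullable, so stop
From D → ):
  - ')' is a terminal: add ')' and stop

Collecting: FIRST(D) = { ')', 'b', 'g' }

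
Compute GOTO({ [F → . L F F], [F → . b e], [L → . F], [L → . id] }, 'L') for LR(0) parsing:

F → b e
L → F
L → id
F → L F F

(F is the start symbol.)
{ [F → . L F F], [F → . b e], [F → L . F F], [L → . F], [L → . id] }

GOTO(I, 'L') = CLOSURE({ [A → αX.β] : [A → α.Xβ] ∈ I, X = 'L' })

Items with dot before 'L', with the dot advanced:
  [F → . L F F] → [F → L . F F]
Closure of the advanced items:
  [F → L . F F] has the dot before F: add [F → . b e], [F → . L F F]
  [F → . L F F] has the dot before L: add [L → . F], [L → . id]

GOTO = { [F → . L F F], [F → . b e], [F → L . F F], [L → . F], [L → . id] }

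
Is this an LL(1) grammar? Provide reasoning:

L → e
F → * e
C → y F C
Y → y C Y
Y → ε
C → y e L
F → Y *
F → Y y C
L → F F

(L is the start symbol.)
No. Predict set conflict for F: { '*' }

Relevant sets:
  FIRST(F) = { '*', 'y' }
  FIRST(Y) = { 'y', ε }
  FOLLOW(Y) = { '*', 'y' }

For L:
  PREDICT(L → e) = { 'e' }
  PREDICT(L → F F) = { '*', 'y' }
For F:
  PREDICT(F → '*' e) = { '*' }
  PREDICT(F → Y '*') = { '*', 'y' }
  PREDICT(F → Y y C) = { 'y' }
For C:
  PREDICT(C → y F C) = { 'y' }
  PREDICT(C → y e L) = { 'y' }
For Y:
  PREDICT(Y → y C Y) = { 'y' }
  PREDICT(Y → ε) = { '*', 'y' }

Conflict found: Predict set conflict for F: { '*' }
The grammar is NOT LL(1).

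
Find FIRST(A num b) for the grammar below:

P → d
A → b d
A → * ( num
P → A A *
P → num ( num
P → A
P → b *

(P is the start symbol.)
{ '*', 'b' }

FIRST sets of the non-terminals involved (from the grammar, by fixed-point iteration):
  FIRST(A) = { '*', 'b' }

To compute FIRST(A num b), process the symbols left to right:
Symbol A is a non-terminal. Add FIRST(A) \ {ε} = { '*', 'b' }
A is not nullable (ε ∉ FIRST(A)), so stop here.
FIRST(A num b) = { '*', 'b' }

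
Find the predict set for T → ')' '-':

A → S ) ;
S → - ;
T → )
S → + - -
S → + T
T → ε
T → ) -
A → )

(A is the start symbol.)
{ ')' }

PREDICT(T → ')' '-') = (FIRST(RHS) \ {ε}) ∪ (FOLLOW(T) if ε ∈ FIRST(RHS), i.e. RHS ⇒* ε)
FIRST(')' '-') = { ')' }
ε ∉ FIRST(')' '-'), so FOLLOW(T) is not added.
PREDICT(T → ')' '-') = { ')' }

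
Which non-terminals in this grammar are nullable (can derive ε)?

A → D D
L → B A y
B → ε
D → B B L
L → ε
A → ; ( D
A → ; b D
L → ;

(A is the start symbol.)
ε-productions: B → ε, L → ε
So B, L are immediately nullable.
D → B B L: every symbol on the right is nullable, so D is nullable too.
A → D D: every symbol on the right is nullable, so A is nullable too.
Every non-terminal is now nullable.
Nullable = { 'A', 'B', 'D', 'L' }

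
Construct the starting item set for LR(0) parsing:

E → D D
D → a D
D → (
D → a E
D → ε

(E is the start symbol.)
First, augment the grammar with E' → E
I₀ = CLOSURE({ [E' → . E] }):
  [E' → . E] has the dot before E: add [E → . D D]
  [E → . D D] has the dot before D: add [D → . a D], [D → . (], [D → . a E], [D → .]
No further items can be added.

I₀ = { [D → . (], [D → . a D], [D → . a E], [D → .], [E → . D D], [E' → . E] }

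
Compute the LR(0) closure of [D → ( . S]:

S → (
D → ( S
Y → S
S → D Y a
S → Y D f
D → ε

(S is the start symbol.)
{ [D → ( . S], [D → . ( S], [D → .], [S → . (], [S → . D Y a], [S → . Y D f], [Y → . S] }

To compute CLOSURE, for each item [A → α.Bβ] where B is a non-terminal, add [B → .γ] for all productions B → γ; repeat for the newly added items until nothing changes.

Start with: [D → ( . S]
  [D → ( . S] has the dot before S: add [S → . (], [S → . D Y a], [S → . Y D f]
  [S → . D Y a] has the dot before D: add [D → . ( S], [D → .]
  [S → . Y D f] has the dot before Y: add [Y → . S]
No further items can be added.

CLOSURE = { [D → ( . S], [D → . ( S], [D → .], [S → . (], [S → . D Y a], [S → . Y D f], [Y → . S] }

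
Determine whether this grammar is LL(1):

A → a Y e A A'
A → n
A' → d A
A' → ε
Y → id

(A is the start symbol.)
A grammar is LL(1) if for each non-terminal N with multiple productions, the predict sets of those productions are pairwise disjoint, where PREDICT(N → α) = (FIRST(α) \ {ε}) ∪ (FOLLOW(N) if α ⇒* ε).

Relevant sets:
  FOLLOW(A') = { $, 'd' }

For A:
  PREDICT(A → a Y e A A') = { 'a' }
  PREDICT(A → n) = { 'n' }
For A':
  PREDICT(A' → d A) = { 'd' }
  PREDICT(A' → ε) = { $, 'd' }
Y has a single production, so nothing to check there.

Conflict found: Predict set conflict for A': { 'd' }
The grammar is NOT LL(1).

Answer: No. Predict set conflict for A': { 'd' }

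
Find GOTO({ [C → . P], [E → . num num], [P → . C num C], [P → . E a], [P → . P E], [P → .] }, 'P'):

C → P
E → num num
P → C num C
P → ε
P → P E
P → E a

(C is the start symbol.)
{ [C → P .], [E → . num num], [P → P . E] }

GOTO(I, 'P') = CLOSURE({ [A → αX.β] : [A → α.Xβ] ∈ I, X = 'P' })

Items with dot before 'P', with the dot advanced:
  [C → . P] → [C → P .]
  [P → . P E] → [P → P . E]
Closure of the advanced items:
  [P → P . E] has the dot before E: add [E → . num num]

GOTO = { [C → P .], [E → . num num], [P → P . E] }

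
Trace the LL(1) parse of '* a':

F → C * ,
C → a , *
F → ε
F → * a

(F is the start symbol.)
Stack is shown with the top on the left.

Stack  Input  Action
--------------------
F $    * a $  output F → * a
* a $  * a $  match '*'
a $    a $    match 'a'
$      $      accept

The string is accepted.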